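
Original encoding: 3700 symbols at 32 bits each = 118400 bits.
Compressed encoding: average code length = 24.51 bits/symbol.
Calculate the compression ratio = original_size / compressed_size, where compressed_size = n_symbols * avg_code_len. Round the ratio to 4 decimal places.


original_size = n_symbols * orig_bits = 3700 * 32 = 118400 bits
compressed_size = n_symbols * avg_code_len = 3700 * 24.51 = 90687.0 bits
ratio = original_size / compressed_size = 118400 / 90687.0 = 1.3056

Compression ratio = 1.3056


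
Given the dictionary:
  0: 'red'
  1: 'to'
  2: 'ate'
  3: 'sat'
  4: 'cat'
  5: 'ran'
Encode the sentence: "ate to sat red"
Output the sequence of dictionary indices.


Look up each word in the dictionary:
  'ate' -> 2
  'to' -> 1
  'sat' -> 3
  'red' -> 0

Encoded: [2, 1, 3, 0]


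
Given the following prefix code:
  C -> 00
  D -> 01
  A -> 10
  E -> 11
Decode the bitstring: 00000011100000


Decoding step by step:
Bits 00 -> C
Bits 00 -> C
Bits 00 -> C
Bits 11 -> E
Bits 10 -> A
Bits 00 -> C
Bits 00 -> C


Decoded message: CCCEACC


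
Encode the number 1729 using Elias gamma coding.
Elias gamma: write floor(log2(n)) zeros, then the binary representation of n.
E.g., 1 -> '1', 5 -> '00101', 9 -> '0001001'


num_bits = floor(log2(1729)) + 1 = 11
leading_zeros = num_bits - 1 = 10
binary(1729) = 11011000001

Elias gamma(1729) = '0000000000' + '11011000001' = 000000000011011000001 (21 bits)


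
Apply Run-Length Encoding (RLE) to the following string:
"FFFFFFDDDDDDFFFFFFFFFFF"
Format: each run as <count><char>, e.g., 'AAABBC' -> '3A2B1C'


Scanning runs left to right:
  i=0: run of 'F' x 6 -> '6F'
  i=6: run of 'D' x 6 -> '6D'
  i=12: run of 'F' x 11 -> '11F'

RLE = 6F6D11F


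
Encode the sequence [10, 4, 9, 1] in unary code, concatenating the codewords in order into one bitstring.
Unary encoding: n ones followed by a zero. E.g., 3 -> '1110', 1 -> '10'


Encode each number as n ones followed by a terminating 0:
  10 -> 11111111110 (11 bits)
  4 -> 11110 (5 bits)
  9 -> 1111111110 (10 bits)
  1 -> 10 (2 bits)
Total length = 11 + 5 + 10 + 2 = 28 bits.

Unary([10, 4, 9, 1]) = 1111111111011110111111111010 (28 bits)


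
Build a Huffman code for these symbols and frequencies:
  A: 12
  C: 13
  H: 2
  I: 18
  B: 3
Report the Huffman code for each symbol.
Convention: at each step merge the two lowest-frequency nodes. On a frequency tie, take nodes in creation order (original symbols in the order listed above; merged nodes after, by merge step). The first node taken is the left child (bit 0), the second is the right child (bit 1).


Huffman tree construction:
Step 1: Merge H(2) + B(3) = 5
Step 2: Merge (H+B)(5) + A(12) = 17
Step 3: Merge C(13) + ((H+B)+A)(17) = 30
Step 4: Merge I(18) + (C+((H+B)+A))(30) = 48
Read each symbol's code off the tree from the root (left child = 0, right child = 1).

Codes:
  A: 111 (length 3)
  C: 10 (length 2)
  H: 1100 (length 4)
  I: 0 (length 1)
  B: 1101 (length 4)
Average code length: 100/48 = 2.0833 bits/symbol


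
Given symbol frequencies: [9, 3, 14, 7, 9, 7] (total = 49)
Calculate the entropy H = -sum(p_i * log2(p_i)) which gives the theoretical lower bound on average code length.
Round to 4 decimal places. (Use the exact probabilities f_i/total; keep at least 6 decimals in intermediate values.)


Per-symbol terms -p_i * log2(p_i) with p_i = f_i/49:
  p = 9/49 = 0.183673: log2(p) = -2.444785, -p*log2(p) = 0.449042
  p = 3/49 = 0.061224: log2(p) = -4.029747, -p*log2(p) = 0.246719
  p = 14/49 = 0.285714: log2(p) = -1.807355, -p*log2(p) = 0.516387
  p = 7/49 = 0.142857: log2(p) = -2.807355, -p*log2(p) = 0.401051
  p = 9/49 = 0.183673: log2(p) = -2.444785, -p*log2(p) = 0.449042
  p = 7/49 = 0.142857: log2(p) = -2.807355, -p*log2(p) = 0.401051
H = 0.449042 + 0.246719 + 0.516387 + 0.401051 + 0.449042 + 0.401051 = 2.463292

H = 2.4633 bits/symbol


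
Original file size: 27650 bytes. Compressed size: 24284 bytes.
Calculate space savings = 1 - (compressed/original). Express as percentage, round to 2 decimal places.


ratio = compressed/original = 24284/27650 = 0.878264
savings = 1 - ratio = 1 - 0.878264 = 0.121736
as a percentage: 0.121736 * 100 = 12.17%

Space savings = 1 - 24284/27650 = 12.17%


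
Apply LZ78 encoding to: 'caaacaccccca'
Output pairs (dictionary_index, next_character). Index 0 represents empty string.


LZ78 encoding steps:
Dictionary: {0: ''}
Step 1: w='' (idx 0), next='c' -> output (0, 'c'), add 'c' as idx 1
Step 2: w='' (idx 0), next='a' -> output (0, 'a'), add 'a' as idx 2
Step 3: w='a' (idx 2), next='a' -> output (2, 'a'), add 'aa' as idx 3
Step 4: w='c' (idx 1), next='a' -> output (1, 'a'), add 'ca' as idx 4
Step 5: w='c' (idx 1), next='c' -> output (1, 'c'), add 'cc' as idx 5
Step 6: w='cc' (idx 5), next='c' -> output (5, 'c'), add 'ccc' as idx 6
Step 7: w='a' (idx 2), end of input -> output (2, '')


Encoded: [(0, 'c'), (0, 'a'), (2, 'a'), (1, 'a'), (1, 'c'), (5, 'c'), (2, '')]


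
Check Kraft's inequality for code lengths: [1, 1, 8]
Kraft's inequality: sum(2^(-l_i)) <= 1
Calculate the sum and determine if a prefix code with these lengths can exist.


Sum = 2^(-1) + 2^(-1) + 2^(-8)
    = 0.5 + 0.5 + 0.00390625
    = 257/256 = 1.00390625
Since 1.00390625 > 1, Kraft's inequality is NOT satisfied.
A prefix code with these lengths CANNOT exist.

Kraft sum = 1.00390625. Not satisfied.


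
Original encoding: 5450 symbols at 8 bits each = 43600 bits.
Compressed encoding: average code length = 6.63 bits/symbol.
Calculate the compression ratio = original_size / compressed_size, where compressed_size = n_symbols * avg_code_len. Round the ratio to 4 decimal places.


original_size = n_symbols * orig_bits = 5450 * 8 = 43600 bits
compressed_size = n_symbols * avg_code_len = 5450 * 6.63 = 36133.5 bits
ratio = original_size / compressed_size = 43600 / 36133.5 = 1.2066

Compression ratio = 1.2066


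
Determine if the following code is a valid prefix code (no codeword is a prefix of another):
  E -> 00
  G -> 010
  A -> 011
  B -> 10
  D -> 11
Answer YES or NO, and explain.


Checking each pair (does one codeword prefix another?):
  E='00' vs G='010': no prefix
  E='00' vs A='011': no prefix
  E='00' vs B='10': no prefix
  E='00' vs D='11': no prefix
  G='010' vs E='00': no prefix
  G='010' vs A='011': no prefix
  G='010' vs B='10': no prefix
  G='010' vs D='11': no prefix
  A='011' vs E='00': no prefix
  A='011' vs G='010': no prefix
  A='011' vs B='10': no prefix
  A='011' vs D='11': no prefix
  B='10' vs E='00': no prefix
  B='10' vs G='010': no prefix
  B='10' vs A='011': no prefix
  B='10' vs D='11': no prefix
  D='11' vs E='00': no prefix
  D='11' vs G='010': no prefix
  D='11' vs A='011': no prefix
  D='11' vs B='10': no prefix
No violation found over all pairs.

YES -- this is a valid prefix code. No codeword is a prefix of any other codeword.


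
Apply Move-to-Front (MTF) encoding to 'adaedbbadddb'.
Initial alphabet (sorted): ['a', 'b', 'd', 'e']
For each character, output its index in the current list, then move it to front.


MTF encoding:
'a': index 0 in ['a', 'b', 'd', 'e'] -> ['a', 'b', 'd', 'e']
'd': index 2 in ['a', 'b', 'd', 'e'] -> ['d', 'a', 'b', 'e']
'a': index 1 in ['d', 'a', 'b', 'e'] -> ['a', 'd', 'b', 'e']
'e': index 3 in ['a', 'd', 'b', 'e'] -> ['e', 'a', 'd', 'b']
'd': index 2 in ['e', 'a', 'd', 'b'] -> ['d', 'e', 'a', 'b']
'b': index 3 in ['d', 'e', 'a', 'b'] -> ['b', 'd', 'e', 'a']
'b': index 0 in ['b', 'd', 'e', 'a'] -> ['b', 'd', 'e', 'a']
'a': index 3 in ['b', 'd', 'e', 'a'] -> ['a', 'b', 'd', 'e']
'd': index 2 in ['a', 'b', 'd', 'e'] -> ['d', 'a', 'b', 'e']
'd': index 0 in ['d', 'a', 'b', 'e'] -> ['d', 'a', 'b', 'e']
'd': index 0 in ['d', 'a', 'b', 'e'] -> ['d', 'a', 'b', 'e']
'b': index 2 in ['d', 'a', 'b', 'e'] -> ['b', 'd', 'a', 'e']


Output: [0, 2, 1, 3, 2, 3, 0, 3, 2, 0, 0, 2]


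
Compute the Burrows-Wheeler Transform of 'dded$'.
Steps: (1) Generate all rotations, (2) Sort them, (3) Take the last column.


Rotations (sorted):
  0: $dded -> last char: d
  1: d$dde -> last char: e
  2: dded$ -> last char: $
  3: ded$d -> last char: d
  4: ed$dd -> last char: d


BWT = de$dd


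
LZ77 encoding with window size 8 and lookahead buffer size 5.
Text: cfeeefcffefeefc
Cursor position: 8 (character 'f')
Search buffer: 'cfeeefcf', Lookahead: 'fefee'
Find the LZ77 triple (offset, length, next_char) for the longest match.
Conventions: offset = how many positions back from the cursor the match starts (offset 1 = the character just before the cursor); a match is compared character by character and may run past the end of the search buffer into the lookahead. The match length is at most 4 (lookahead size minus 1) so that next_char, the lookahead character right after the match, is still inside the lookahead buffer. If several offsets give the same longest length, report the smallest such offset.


Try each offset into the search buffer:
  offset=1 (pos 7, char 'f'): match length 1
  offset=2 (pos 6, char 'c'): match length 0
  offset=3 (pos 5, char 'f'): match length 1
  offset=4 (pos 4, char 'e'): match length 0
  offset=5 (pos 3, char 'e'): match length 0
  offset=6 (pos 2, char 'e'): match length 0
  offset=7 (pos 1, char 'f'): match length 2
  offset=8 (pos 0, char 'c'): match length 0
Longest match has length 2 at offset 7.
next_char = character at position 8 + 2 = 10 -> 'f'

Best match: offset=7, length=2 (matching 'fe' starting at position 1)
LZ77 triple: (7, 2, 'f')


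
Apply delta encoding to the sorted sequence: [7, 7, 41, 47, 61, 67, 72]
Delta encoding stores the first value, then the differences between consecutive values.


First value: 7
Deltas:
  7 - 7 = 0
  41 - 7 = 34
  47 - 41 = 6
  61 - 47 = 14
  67 - 61 = 6
  72 - 67 = 5


Delta encoded: [7, 0, 34, 6, 14, 6, 5]


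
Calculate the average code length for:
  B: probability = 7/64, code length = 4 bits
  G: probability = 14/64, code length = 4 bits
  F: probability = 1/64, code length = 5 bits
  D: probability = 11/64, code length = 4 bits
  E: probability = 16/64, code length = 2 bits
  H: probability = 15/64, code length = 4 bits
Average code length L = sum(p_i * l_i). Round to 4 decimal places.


Weighted contributions p_i * l_i:
  B: (7/64) * 4 = 28/64
  G: (14/64) * 4 = 56/64
  F: (1/64) * 5 = 5/64
  D: (11/64) * 4 = 44/64
  E: (16/64) * 2 = 32/64
  H: (15/64) * 4 = 60/64
Sum = (28 + 56 + 5 + 44 + 32 + 60)/64 = 225/64

L = 225/64 = 3.5156 bits/symbol


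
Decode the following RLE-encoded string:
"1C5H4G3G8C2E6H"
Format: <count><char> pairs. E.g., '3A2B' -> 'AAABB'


Expanding each <count><char> pair:
  1C -> 'C'
  5H -> 'HHHHH'
  4G -> 'GGGG'
  3G -> 'GGG'
  8C -> 'CCCCCCCC'
  2E -> 'EE'
  6H -> 'HHHHHH'

Decoded = CHHHHHGGGGGGGCCCCCCCCEEHHHHHH


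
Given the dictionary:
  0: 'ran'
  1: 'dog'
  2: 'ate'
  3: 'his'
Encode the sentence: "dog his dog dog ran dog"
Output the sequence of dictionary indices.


Look up each word in the dictionary:
  'dog' -> 1
  'his' -> 3
  'dog' -> 1
  'dog' -> 1
  'ran' -> 0
  'dog' -> 1

Encoded: [1, 3, 1, 1, 0, 1]


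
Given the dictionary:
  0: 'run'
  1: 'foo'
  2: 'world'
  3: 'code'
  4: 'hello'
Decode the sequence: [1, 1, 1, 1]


Look up each index in the dictionary:
  1 -> 'foo'
  1 -> 'foo'
  1 -> 'foo'
  1 -> 'foo'

Decoded: "foo foo foo foo"


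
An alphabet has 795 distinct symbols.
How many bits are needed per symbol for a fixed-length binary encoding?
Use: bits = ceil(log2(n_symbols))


log2(795) = 9.6348
Bracket: 2^9 = 512 < 795 <= 2^10 = 1024
So ceil(log2(795)) = 10

bits = ceil(log2(795)) = ceil(9.6348) = 10 bits


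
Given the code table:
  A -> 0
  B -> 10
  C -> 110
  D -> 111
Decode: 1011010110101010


Decoding:
10 -> B
110 -> C
10 -> B
110 -> C
10 -> B
10 -> B
10 -> B


Result: BCBCBBB


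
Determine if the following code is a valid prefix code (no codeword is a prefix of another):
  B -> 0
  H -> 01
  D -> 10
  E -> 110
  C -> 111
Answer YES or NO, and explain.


Checking each pair (does one codeword prefix another?):
  B='0' vs H='01': prefix -- VIOLATION

NO -- this is NOT a valid prefix code. B (0) is a prefix of H (01).


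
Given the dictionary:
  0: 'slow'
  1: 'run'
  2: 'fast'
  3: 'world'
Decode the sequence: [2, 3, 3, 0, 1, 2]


Look up each index in the dictionary:
  2 -> 'fast'
  3 -> 'world'
  3 -> 'world'
  0 -> 'slow'
  1 -> 'run'
  2 -> 'fast'

Decoded: "fast world world slow run fast"


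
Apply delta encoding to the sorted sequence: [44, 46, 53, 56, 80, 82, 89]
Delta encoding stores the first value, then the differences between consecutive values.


First value: 44
Deltas:
  46 - 44 = 2
  53 - 46 = 7
  56 - 53 = 3
  80 - 56 = 24
  82 - 80 = 2
  89 - 82 = 7


Delta encoded: [44, 2, 7, 3, 24, 2, 7]


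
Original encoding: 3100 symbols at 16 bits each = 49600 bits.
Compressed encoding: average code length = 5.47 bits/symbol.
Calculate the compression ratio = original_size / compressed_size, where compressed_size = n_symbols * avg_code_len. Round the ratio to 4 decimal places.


original_size = n_symbols * orig_bits = 3100 * 16 = 49600 bits
compressed_size = n_symbols * avg_code_len = 3100 * 5.47 = 16957.0 bits
ratio = original_size / compressed_size = 49600 / 16957.0 = 2.925

Compression ratio = 2.925


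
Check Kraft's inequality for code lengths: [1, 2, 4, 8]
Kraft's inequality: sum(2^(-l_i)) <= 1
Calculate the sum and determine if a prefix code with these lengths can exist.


Sum = 2^(-1) + 2^(-2) + 2^(-4) + 2^(-8)
    = 0.5 + 0.25 + 0.0625 + 0.00390625
    = 209/256 = 0.81640625
Since 0.81640625 <= 1, Kraft's inequality IS satisfied.
A prefix code with these lengths CAN exist.

Kraft sum = 0.81640625. Satisfied.


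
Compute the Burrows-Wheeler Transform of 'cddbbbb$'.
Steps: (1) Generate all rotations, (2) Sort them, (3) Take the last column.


Rotations (sorted):
  0: $cddbbbb -> last char: b
  1: b$cddbbb -> last char: b
  2: bb$cddbb -> last char: b
  3: bbb$cddb -> last char: b
  4: bbbb$cdd -> last char: d
  5: cddbbbb$ -> last char: $
  6: dbbbb$cd -> last char: d
  7: ddbbbb$c -> last char: c


BWT = bbbbd$dc


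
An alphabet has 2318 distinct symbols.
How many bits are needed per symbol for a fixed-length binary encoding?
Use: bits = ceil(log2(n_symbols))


log2(2318) = 11.1787
Bracket: 2^11 = 2048 < 2318 <= 2^12 = 4096
So ceil(log2(2318)) = 12

bits = ceil(log2(2318)) = ceil(11.1787) = 12 bits


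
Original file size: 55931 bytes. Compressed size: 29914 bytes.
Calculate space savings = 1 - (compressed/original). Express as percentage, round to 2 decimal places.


ratio = compressed/original = 29914/55931 = 0.534838
savings = 1 - ratio = 1 - 0.534838 = 0.465162
as a percentage: 0.465162 * 100 = 46.52%

Space savings = 1 - 29914/55931 = 46.52%


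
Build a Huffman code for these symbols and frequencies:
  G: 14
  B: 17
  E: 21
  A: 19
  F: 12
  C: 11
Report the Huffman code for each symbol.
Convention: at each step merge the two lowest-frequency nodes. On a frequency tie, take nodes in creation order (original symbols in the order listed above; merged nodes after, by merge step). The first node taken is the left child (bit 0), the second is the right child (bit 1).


Huffman tree construction:
Step 1: Merge C(11) + F(12) = 23
Step 2: Merge G(14) + B(17) = 31
Step 3: Merge A(19) + E(21) = 40
Step 4: Merge (C+F)(23) + (G+B)(31) = 54
Step 5: Merge (A+E)(40) + ((C+F)+(G+B))(54) = 94
Read each symbol's code off the tree from the root (left child = 0, right child = 1).

Codes:
  G: 110 (length 3)
  B: 111 (length 3)
  E: 01 (length 2)
  A: 00 (length 2)
  F: 101 (length 3)
  C: 100 (length 3)
Average code length: 242/94 = 2.5745 bits/symbol


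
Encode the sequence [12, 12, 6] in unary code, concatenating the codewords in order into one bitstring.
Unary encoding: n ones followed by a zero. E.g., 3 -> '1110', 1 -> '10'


Encode each number as n ones followed by a terminating 0:
  12 -> 1111111111110 (13 bits)
  12 -> 1111111111110 (13 bits)
  6 -> 1111110 (7 bits)
Total length = 13 + 13 + 7 = 33 bits.

Unary([12, 12, 6]) = 111111111111011111111111101111110 (33 bits)


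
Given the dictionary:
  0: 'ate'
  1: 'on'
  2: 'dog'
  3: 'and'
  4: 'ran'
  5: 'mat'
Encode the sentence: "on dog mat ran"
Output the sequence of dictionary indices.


Look up each word in the dictionary:
  'on' -> 1
  'dog' -> 2
  'mat' -> 5
  'ran' -> 4

Encoded: [1, 2, 5, 4]


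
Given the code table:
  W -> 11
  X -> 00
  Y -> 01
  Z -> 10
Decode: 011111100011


Decoding:
01 -> Y
11 -> W
11 -> W
10 -> Z
00 -> X
11 -> W


Result: YWWZXW


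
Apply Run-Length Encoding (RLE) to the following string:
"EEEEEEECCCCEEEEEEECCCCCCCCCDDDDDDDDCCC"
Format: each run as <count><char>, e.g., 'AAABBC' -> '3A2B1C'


Scanning runs left to right:
  i=0: run of 'E' x 7 -> '7E'
  i=7: run of 'C' x 4 -> '4C'
  i=11: run of 'E' x 7 -> '7E'
  i=18: run of 'C' x 9 -> '9C'
  i=27: run of 'D' x 8 -> '8D'
  i=35: run of 'C' x 3 -> '3C'

RLE = 7E4C7E9C8D3C


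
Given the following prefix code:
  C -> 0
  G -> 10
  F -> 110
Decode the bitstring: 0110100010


Decoding step by step:
Bits 0 -> C
Bits 110 -> F
Bits 10 -> G
Bits 0 -> C
Bits 0 -> C
Bits 10 -> G


Decoded message: CFGCCG


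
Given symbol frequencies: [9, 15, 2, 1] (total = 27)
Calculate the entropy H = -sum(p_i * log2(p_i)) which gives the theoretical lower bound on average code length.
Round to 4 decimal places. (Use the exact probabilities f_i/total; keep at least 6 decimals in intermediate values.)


Per-symbol terms -p_i * log2(p_i) with p_i = f_i/27:
  p = 9/27 = 0.333333: log2(p) = -1.584963, -p*log2(p) = 0.528321
  p = 15/27 = 0.555556: log2(p) = -0.847997, -p*log2(p) = 0.471109
  p = 2/27 = 0.074074: log2(p) = -3.754888, -p*log2(p) = 0.278140
  p = 1/27 = 0.037037: log2(p) = -4.754888, -p*log2(p) = 0.176107
H = 0.528321 + 0.471109 + 0.278140 + 0.176107 = 1.453677

H = 1.4537 bits/symbol


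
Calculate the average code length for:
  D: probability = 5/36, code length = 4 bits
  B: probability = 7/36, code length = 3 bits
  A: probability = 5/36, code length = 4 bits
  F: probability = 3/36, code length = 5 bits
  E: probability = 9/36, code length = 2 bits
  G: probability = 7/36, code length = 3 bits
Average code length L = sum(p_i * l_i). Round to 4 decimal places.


Weighted contributions p_i * l_i:
  D: (5/36) * 4 = 20/36
  B: (7/36) * 3 = 21/36
  A: (5/36) * 4 = 20/36
  F: (3/36) * 5 = 15/36
  E: (9/36) * 2 = 18/36
  G: (7/36) * 3 = 21/36
Sum = (20 + 21 + 20 + 15 + 18 + 21)/36 = 115/36

L = 115/36 = 3.1944 bits/symbol


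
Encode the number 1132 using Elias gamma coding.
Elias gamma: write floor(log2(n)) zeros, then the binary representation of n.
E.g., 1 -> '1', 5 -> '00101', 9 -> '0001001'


num_bits = floor(log2(1132)) + 1 = 11
leading_zeros = num_bits - 1 = 10
binary(1132) = 10001101100

Elias gamma(1132) = '0000000000' + '10001101100' = 000000000010001101100 (21 bits)


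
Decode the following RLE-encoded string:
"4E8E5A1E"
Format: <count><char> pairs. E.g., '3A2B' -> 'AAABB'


Expanding each <count><char> pair:
  4E -> 'EEEE'
  8E -> 'EEEEEEEE'
  5A -> 'AAAAA'
  1E -> 'E'

Decoded = EEEEEEEEEEEEAAAAAE


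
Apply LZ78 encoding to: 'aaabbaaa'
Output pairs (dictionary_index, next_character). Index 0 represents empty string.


LZ78 encoding steps:
Dictionary: {0: ''}
Step 1: w='' (idx 0), next='a' -> output (0, 'a'), add 'a' as idx 1
Step 2: w='a' (idx 1), next='a' -> output (1, 'a'), add 'aa' as idx 2
Step 3: w='' (idx 0), next='b' -> output (0, 'b'), add 'b' as idx 3
Step 4: w='b' (idx 3), next='a' -> output (3, 'a'), add 'ba' as idx 4
Step 5: w='aa' (idx 2), end of input -> output (2, '')


Encoded: [(0, 'a'), (1, 'a'), (0, 'b'), (3, 'a'), (2, '')]


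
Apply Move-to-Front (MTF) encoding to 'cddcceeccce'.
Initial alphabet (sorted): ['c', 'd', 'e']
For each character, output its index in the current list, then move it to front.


MTF encoding:
'c': index 0 in ['c', 'd', 'e'] -> ['c', 'd', 'e']
'd': index 1 in ['c', 'd', 'e'] -> ['d', 'c', 'e']
'd': index 0 in ['d', 'c', 'e'] -> ['d', 'c', 'e']
'c': index 1 in ['d', 'c', 'e'] -> ['c', 'd', 'e']
'c': index 0 in ['c', 'd', 'e'] -> ['c', 'd', 'e']
'e': index 2 in ['c', 'd', 'e'] -> ['e', 'c', 'd']
'e': index 0 in ['e', 'c', 'd'] -> ['e', 'c', 'd']
'c': index 1 in ['e', 'c', 'd'] -> ['c', 'e', 'd']
'c': index 0 in ['c', 'e', 'd'] -> ['c', 'e', 'd']
'c': index 0 in ['c', 'e', 'd'] -> ['c', 'e', 'd']
'e': index 1 in ['c', 'e', 'd'] -> ['e', 'c', 'd']


Output: [0, 1, 0, 1, 0, 2, 0, 1, 0, 0, 1]


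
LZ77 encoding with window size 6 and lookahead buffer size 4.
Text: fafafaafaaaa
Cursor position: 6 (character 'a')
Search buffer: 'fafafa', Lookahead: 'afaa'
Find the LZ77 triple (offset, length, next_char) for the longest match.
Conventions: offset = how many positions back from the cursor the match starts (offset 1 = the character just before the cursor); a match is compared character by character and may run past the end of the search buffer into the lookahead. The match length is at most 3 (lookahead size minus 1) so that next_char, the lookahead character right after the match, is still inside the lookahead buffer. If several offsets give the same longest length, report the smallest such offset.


Try each offset into the search buffer:
  offset=1 (pos 5, char 'a'): match length 1
  offset=2 (pos 4, char 'f'): match length 0
  offset=3 (pos 3, char 'a'): match length 3
  offset=4 (pos 2, char 'f'): match length 0
  offset=5 (pos 1, char 'a'): match length 3
  offset=6 (pos 0, char 'f'): match length 0
Longest match has length 3, found at offsets 3, 5; take the smallest, offset 3.
next_char = character at position 6 + 3 = 9 -> 'a'

Best match: offset=3, length=3 (matching 'afa' starting at position 3)
LZ77 triple: (3, 3, 'a')


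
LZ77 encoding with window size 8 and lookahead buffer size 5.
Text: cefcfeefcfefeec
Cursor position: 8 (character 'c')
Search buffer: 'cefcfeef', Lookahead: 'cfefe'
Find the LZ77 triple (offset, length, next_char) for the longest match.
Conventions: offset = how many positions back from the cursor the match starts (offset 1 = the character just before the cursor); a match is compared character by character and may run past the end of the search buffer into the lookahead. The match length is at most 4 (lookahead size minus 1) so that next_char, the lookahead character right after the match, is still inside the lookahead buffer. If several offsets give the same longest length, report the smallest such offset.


Try each offset into the search buffer:
  offset=1 (pos 7, char 'f'): match length 0
  offset=2 (pos 6, char 'e'): match length 0
  offset=3 (pos 5, char 'e'): match length 0
  offset=4 (pos 4, char 'f'): match length 0
  offset=5 (pos 3, char 'c'): match length 3
  offset=6 (pos 2, char 'f'): match length 0
  offset=7 (pos 1, char 'e'): match length 0
  offset=8 (pos 0, char 'c'): match length 1
Longest match has length 3 at offset 5.
next_char = character at position 8 + 3 = 11 -> 'f'

Best match: offset=5, length=3 (matching 'cfe' starting at position 3)
LZ77 triple: (5, 3, 'f')


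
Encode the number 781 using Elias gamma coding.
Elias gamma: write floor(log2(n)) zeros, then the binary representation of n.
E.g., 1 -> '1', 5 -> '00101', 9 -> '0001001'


num_bits = floor(log2(781)) + 1 = 10
leading_zeros = num_bits - 1 = 9
binary(781) = 1100001101

Elias gamma(781) = '000000000' + '1100001101' = 0000000001100001101 (19 bits)


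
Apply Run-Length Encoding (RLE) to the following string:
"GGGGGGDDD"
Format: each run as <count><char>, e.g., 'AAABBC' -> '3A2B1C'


Scanning runs left to right:
  i=0: run of 'G' x 6 -> '6G'
  i=6: run of 'D' x 3 -> '3D'

RLE = 6G3D


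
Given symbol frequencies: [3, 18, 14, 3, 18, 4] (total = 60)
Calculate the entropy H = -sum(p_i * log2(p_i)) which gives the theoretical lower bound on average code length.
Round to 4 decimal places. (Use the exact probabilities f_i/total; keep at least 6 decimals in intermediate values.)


Per-symbol terms -p_i * log2(p_i) with p_i = f_i/60:
  p = 3/60 = 0.050000: log2(p) = -4.321928, -p*log2(p) = 0.216096
  p = 18/60 = 0.300000: log2(p) = -1.736966, -p*log2(p) = 0.521090
  p = 14/60 = 0.233333: log2(p) = -2.099536, -p*log2(p) = 0.489892
  p = 3/60 = 0.050000: log2(p) = -4.321928, -p*log2(p) = 0.216096
  p = 18/60 = 0.300000: log2(p) = -1.736966, -p*log2(p) = 0.521090
  p = 4/60 = 0.066667: log2(p) = -3.906891, -p*log2(p) = 0.260459
H = 0.216096 + 0.521090 + 0.489892 + 0.216096 + 0.521090 + 0.260459 = 2.224723

H = 2.2247 bits/symbol


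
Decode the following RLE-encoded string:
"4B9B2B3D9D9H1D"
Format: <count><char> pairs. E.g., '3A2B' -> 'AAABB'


Expanding each <count><char> pair:
  4B -> 'BBBB'
  9B -> 'BBBBBBBBB'
  2B -> 'BB'
  3D -> 'DDD'
  9D -> 'DDDDDDDDD'
  9H -> 'HHHHHHHHH'
  1D -> 'D'

Decoded = BBBBBBBBBBBBBBBDDDDDDDDDDDDHHHHHHHHHD


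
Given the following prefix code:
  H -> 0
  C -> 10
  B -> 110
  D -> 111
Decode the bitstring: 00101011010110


Decoding step by step:
Bits 0 -> H
Bits 0 -> H
Bits 10 -> C
Bits 10 -> C
Bits 110 -> B
Bits 10 -> C
Bits 110 -> B


Decoded message: HHCCBCB


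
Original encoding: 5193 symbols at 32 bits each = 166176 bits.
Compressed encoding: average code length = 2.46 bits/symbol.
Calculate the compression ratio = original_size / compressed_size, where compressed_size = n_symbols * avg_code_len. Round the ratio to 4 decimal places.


original_size = n_symbols * orig_bits = 5193 * 32 = 166176 bits
compressed_size = n_symbols * avg_code_len = 5193 * 2.46 = 12774.78 bits
ratio = original_size / compressed_size = 166176 / 12774.78 = 13.0081

Compression ratio = 13.0081


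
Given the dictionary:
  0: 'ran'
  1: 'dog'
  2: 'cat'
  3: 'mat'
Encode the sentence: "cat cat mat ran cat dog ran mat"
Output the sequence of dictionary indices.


Look up each word in the dictionary:
  'cat' -> 2
  'cat' -> 2
  'mat' -> 3
  'ran' -> 0
  'cat' -> 2
  'dog' -> 1
  'ran' -> 0
  'mat' -> 3

Encoded: [2, 2, 3, 0, 2, 1, 0, 3]


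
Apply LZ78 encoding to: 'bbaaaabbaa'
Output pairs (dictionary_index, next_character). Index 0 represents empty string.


LZ78 encoding steps:
Dictionary: {0: ''}
Step 1: w='' (idx 0), next='b' -> output (0, 'b'), add 'b' as idx 1
Step 2: w='b' (idx 1), next='a' -> output (1, 'a'), add 'ba' as idx 2
Step 3: w='' (idx 0), next='a' -> output (0, 'a'), add 'a' as idx 3
Step 4: w='a' (idx 3), next='a' -> output (3, 'a'), add 'aa' as idx 4
Step 5: w='b' (idx 1), next='b' -> output (1, 'b'), add 'bb' as idx 5
Step 6: w='aa' (idx 4), end of input -> output (4, '')


Encoded: [(0, 'b'), (1, 'a'), (0, 'a'), (3, 'a'), (1, 'b'), (4, '')]


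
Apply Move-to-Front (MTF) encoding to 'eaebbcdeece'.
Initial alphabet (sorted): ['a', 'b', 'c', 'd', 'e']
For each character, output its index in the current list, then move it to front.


MTF encoding:
'e': index 4 in ['a', 'b', 'c', 'd', 'e'] -> ['e', 'a', 'b', 'c', 'd']
'a': index 1 in ['e', 'a', 'b', 'c', 'd'] -> ['a', 'e', 'b', 'c', 'd']
'e': index 1 in ['a', 'e', 'b', 'c', 'd'] -> ['e', 'a', 'b', 'c', 'd']
'b': index 2 in ['e', 'a', 'b', 'c', 'd'] -> ['b', 'e', 'a', 'c', 'd']
'b': index 0 in ['b', 'e', 'a', 'c', 'd'] -> ['b', 'e', 'a', 'c', 'd']
'c': index 3 in ['b', 'e', 'a', 'c', 'd'] -> ['c', 'b', 'e', 'a', 'd']
'd': index 4 in ['c', 'b', 'e', 'a', 'd'] -> ['d', 'c', 'b', 'e', 'a']
'e': index 3 in ['d', 'c', 'b', 'e', 'a'] -> ['e', 'd', 'c', 'b', 'a']
'e': index 0 in ['e', 'd', 'c', 'b', 'a'] -> ['e', 'd', 'c', 'b', 'a']
'c': index 2 in ['e', 'd', 'c', 'b', 'a'] -> ['c', 'e', 'd', 'b', 'a']
'e': index 1 in ['c', 'e', 'd', 'b', 'a'] -> ['e', 'c', 'd', 'b', 'a']


Output: [4, 1, 1, 2, 0, 3, 4, 3, 0, 2, 1]


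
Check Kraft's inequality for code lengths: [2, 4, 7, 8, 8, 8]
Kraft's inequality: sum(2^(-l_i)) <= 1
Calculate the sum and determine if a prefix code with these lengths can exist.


Sum = 2^(-2) + 2^(-4) + 2^(-7) + 2^(-8) + 2^(-8) + 2^(-8)
    = 0.25 + 0.0625 + 0.0078125 + 0.00390625 + 0.00390625 + 0.00390625
    = 85/256 = 0.33203125
Since 0.33203125 <= 1, Kraft's inequality IS satisfied.
A prefix code with these lengths CAN exist.

Kraft sum = 0.33203125. Satisfied.


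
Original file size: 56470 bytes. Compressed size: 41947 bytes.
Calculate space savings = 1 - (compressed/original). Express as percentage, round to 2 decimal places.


ratio = compressed/original = 41947/56470 = 0.742819
savings = 1 - ratio = 1 - 0.742819 = 0.257181
as a percentage: 0.257181 * 100 = 25.72%

Space savings = 1 - 41947/56470 = 25.72%


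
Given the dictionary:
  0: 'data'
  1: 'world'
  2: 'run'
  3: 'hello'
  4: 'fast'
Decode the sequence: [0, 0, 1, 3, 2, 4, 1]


Look up each index in the dictionary:
  0 -> 'data'
  0 -> 'data'
  1 -> 'world'
  3 -> 'hello'
  2 -> 'run'
  4 -> 'fast'
  1 -> 'world'

Decoded: "data data world hello run fast world"


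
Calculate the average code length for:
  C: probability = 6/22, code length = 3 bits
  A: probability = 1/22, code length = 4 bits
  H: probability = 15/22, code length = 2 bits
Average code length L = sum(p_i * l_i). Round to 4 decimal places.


Weighted contributions p_i * l_i:
  C: (6/22) * 3 = 18/22
  A: (1/22) * 4 = 4/22
  H: (15/22) * 2 = 30/22
Sum = (18 + 4 + 30)/22 = 52/22

L = 52/22 = 2.3636 bits/symbol


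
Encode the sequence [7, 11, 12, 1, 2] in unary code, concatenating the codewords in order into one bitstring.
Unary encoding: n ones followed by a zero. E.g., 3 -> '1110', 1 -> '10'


Encode each number as n ones followed by a terminating 0:
  7 -> 11111110 (8 bits)
  11 -> 111111111110 (12 bits)
  12 -> 1111111111110 (13 bits)
  1 -> 10 (2 bits)
  2 -> 110 (3 bits)
Total length = 8 + 12 + 13 + 2 + 3 = 38 bits.

Unary([7, 11, 12, 1, 2]) = 11111110111111111110111111111111010110 (38 bits)


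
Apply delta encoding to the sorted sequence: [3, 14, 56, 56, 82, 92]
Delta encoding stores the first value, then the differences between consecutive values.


First value: 3
Deltas:
  14 - 3 = 11
  56 - 14 = 42
  56 - 56 = 0
  82 - 56 = 26
  92 - 82 = 10


Delta encoded: [3, 11, 42, 0, 26, 10]


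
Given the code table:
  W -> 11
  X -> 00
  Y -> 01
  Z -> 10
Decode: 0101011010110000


Decoding:
01 -> Y
01 -> Y
01 -> Y
10 -> Z
10 -> Z
11 -> W
00 -> X
00 -> X


Result: YYYZZWXX


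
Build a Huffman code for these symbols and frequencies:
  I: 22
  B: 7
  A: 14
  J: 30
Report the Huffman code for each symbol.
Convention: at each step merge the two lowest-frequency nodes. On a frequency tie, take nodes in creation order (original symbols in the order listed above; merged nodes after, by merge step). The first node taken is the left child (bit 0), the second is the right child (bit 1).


Huffman tree construction:
Step 1: Merge B(7) + A(14) = 21
Step 2: Merge (B+A)(21) + I(22) = 43
Step 3: Merge J(30) + ((B+A)+I)(43) = 73
Read each symbol's code off the tree from the root (left child = 0, right child = 1).

Codes:
  I: 11 (length 2)
  B: 100 (length 3)
  A: 101 (length 3)
  J: 0 (length 1)
Average code length: 137/73 = 1.8767 bits/symbol


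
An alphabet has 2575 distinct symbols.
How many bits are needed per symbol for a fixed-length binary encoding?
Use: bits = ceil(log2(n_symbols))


log2(2575) = 11.3304
Bracket: 2^11 = 2048 < 2575 <= 2^12 = 4096
So ceil(log2(2575)) = 12

bits = ceil(log2(2575)) = ceil(11.3304) = 12 bits


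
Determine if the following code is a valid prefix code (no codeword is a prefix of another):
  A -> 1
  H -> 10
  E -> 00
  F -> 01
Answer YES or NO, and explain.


Checking each pair (does one codeword prefix another?):
  A='1' vs H='10': prefix -- VIOLATION

NO -- this is NOT a valid prefix code. A (1) is a prefix of H (10).


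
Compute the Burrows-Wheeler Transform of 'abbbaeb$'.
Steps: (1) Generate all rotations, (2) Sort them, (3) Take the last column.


Rotations (sorted):
  0: $abbbaeb -> last char: b
  1: abbbaeb$ -> last char: $
  2: aeb$abbb -> last char: b
  3: b$abbbae -> last char: e
  4: baeb$abb -> last char: b
  5: bbaeb$ab -> last char: b
  6: bbbaeb$a -> last char: a
  7: eb$abbba -> last char: a


BWT = b$bebbaa


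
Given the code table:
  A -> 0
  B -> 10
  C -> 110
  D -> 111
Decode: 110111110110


Decoding:
110 -> C
111 -> D
110 -> C
110 -> C


Result: CDCC


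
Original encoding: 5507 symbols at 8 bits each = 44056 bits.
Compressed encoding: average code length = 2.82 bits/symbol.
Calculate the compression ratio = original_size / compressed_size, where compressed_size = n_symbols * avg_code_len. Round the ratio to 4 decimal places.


original_size = n_symbols * orig_bits = 5507 * 8 = 44056 bits
compressed_size = n_symbols * avg_code_len = 5507 * 2.82 = 15529.74 bits
ratio = original_size / compressed_size = 44056 / 15529.74 = 2.8369

Compression ratio = 2.8369


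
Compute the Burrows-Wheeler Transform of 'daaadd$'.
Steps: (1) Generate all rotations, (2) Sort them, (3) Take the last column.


Rotations (sorted):
  0: $daaadd -> last char: d
  1: aaadd$d -> last char: d
  2: aadd$da -> last char: a
  3: add$daa -> last char: a
  4: d$daaad -> last char: d
  5: daaadd$ -> last char: $
  6: dd$daaa -> last char: a


BWT = ddaad$a


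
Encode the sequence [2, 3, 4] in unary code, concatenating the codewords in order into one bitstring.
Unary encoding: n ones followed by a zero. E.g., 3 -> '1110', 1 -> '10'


Encode each number as n ones followed by a terminating 0:
  2 -> 110 (3 bits)
  3 -> 1110 (4 bits)
  4 -> 11110 (5 bits)
Total length = 3 + 4 + 5 = 12 bits.

Unary([2, 3, 4]) = 110111011110 (12 bits)


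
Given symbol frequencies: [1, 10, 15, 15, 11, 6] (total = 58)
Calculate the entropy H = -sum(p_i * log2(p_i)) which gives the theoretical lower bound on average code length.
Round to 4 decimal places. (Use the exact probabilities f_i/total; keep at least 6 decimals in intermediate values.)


Per-symbol terms -p_i * log2(p_i) with p_i = f_i/58:
  p = 1/58 = 0.017241: log2(p) = -5.857981, -p*log2(p) = 0.101000
  p = 10/58 = 0.172414: log2(p) = -2.536053, -p*log2(p) = 0.437251
  p = 15/58 = 0.258621: log2(p) = -1.951090, -p*log2(p) = 0.504592
  p = 15/58 = 0.258621: log2(p) = -1.951090, -p*log2(p) = 0.504592
  p = 11/58 = 0.189655: log2(p) = -2.398549, -p*log2(p) = 0.454897
  p = 6/58 = 0.103448: log2(p) = -3.273018, -p*log2(p) = 0.338588
H = 0.101000 + 0.437251 + 0.504592 + 0.504592 + 0.454897 + 0.338588 = 2.340920

H = 2.3409 bits/symbol


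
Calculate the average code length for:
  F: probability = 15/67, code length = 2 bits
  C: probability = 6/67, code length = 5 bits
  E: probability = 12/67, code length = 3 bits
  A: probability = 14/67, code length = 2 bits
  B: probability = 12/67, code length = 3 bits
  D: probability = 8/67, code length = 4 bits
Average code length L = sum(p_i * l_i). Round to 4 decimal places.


Weighted contributions p_i * l_i:
  F: (15/67) * 2 = 30/67
  C: (6/67) * 5 = 30/67
  E: (12/67) * 3 = 36/67
  A: (14/67) * 2 = 28/67
  B: (12/67) * 3 = 36/67
  D: (8/67) * 4 = 32/67
Sum = (30 + 30 + 36 + 28 + 36 + 32)/67 = 192/67

L = 192/67 = 2.8657 bits/symbol


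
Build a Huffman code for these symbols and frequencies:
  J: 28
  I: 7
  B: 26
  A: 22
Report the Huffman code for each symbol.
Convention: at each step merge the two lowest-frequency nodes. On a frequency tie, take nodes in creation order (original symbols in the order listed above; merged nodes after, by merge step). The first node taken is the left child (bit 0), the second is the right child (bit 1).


Huffman tree construction:
Step 1: Merge I(7) + A(22) = 29
Step 2: Merge B(26) + J(28) = 54
Step 3: Merge (I+A)(29) + (B+J)(54) = 83
Read each symbol's code off the tree from the root (left child = 0, right child = 1).

Codes:
  J: 11 (length 2)
  I: 00 (length 2)
  B: 10 (length 2)
  A: 01 (length 2)
Average code length: 166/83 = 2.0000 bits/symbol


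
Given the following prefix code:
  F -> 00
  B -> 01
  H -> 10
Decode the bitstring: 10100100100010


Decoding step by step:
Bits 10 -> H
Bits 10 -> H
Bits 01 -> B
Bits 00 -> F
Bits 10 -> H
Bits 00 -> F
Bits 10 -> H


Decoded message: HHBFHFH


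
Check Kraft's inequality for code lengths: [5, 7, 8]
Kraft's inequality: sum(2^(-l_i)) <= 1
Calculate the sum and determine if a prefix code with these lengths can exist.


Sum = 2^(-5) + 2^(-7) + 2^(-8)
    = 0.03125 + 0.0078125 + 0.00390625
    = 11/256 = 0.04296875
Since 0.04296875 <= 1, Kraft's inequality IS satisfied.
A prefix code with these lengths CAN exist.

Kraft sum = 0.04296875. Satisfied.


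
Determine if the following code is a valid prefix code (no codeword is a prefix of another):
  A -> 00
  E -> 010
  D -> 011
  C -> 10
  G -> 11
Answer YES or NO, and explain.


Checking each pair (does one codeword prefix another?):
  A='00' vs E='010': no prefix
  A='00' vs D='011': no prefix
  A='00' vs C='10': no prefix
  A='00' vs G='11': no prefix
  E='010' vs A='00': no prefix
  E='010' vs D='011': no prefix
  E='010' vs C='10': no prefix
  E='010' vs G='11': no prefix
  D='011' vs A='00': no prefix
  D='011' vs E='010': no prefix
  D='011' vs C='10': no prefix
  D='011' vs G='11': no prefix
  C='10' vs A='00': no prefix
  C='10' vs E='010': no prefix
  C='10' vs D='011': no prefix
  C='10' vs G='11': no prefix
  G='11' vs A='00': no prefix
  G='11' vs E='010': no prefix
  G='11' vs D='011': no prefix
  G='11' vs C='10': no prefix
No violation found over all pairs.

YES -- this is a valid prefix code. No codeword is a prefix of any other codeword.


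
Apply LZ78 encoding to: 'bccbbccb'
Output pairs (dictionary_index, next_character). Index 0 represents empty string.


LZ78 encoding steps:
Dictionary: {0: ''}
Step 1: w='' (idx 0), next='b' -> output (0, 'b'), add 'b' as idx 1
Step 2: w='' (idx 0), next='c' -> output (0, 'c'), add 'c' as idx 2
Step 3: w='c' (idx 2), next='b' -> output (2, 'b'), add 'cb' as idx 3
Step 4: w='b' (idx 1), next='c' -> output (1, 'c'), add 'bc' as idx 4
Step 5: w='cb' (idx 3), end of input -> output (3, '')


Encoded: [(0, 'b'), (0, 'c'), (2, 'b'), (1, 'c'), (3, '')]


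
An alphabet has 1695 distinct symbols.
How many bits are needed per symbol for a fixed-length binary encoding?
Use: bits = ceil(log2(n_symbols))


log2(1695) = 10.7271
Bracket: 2^10 = 1024 < 1695 <= 2^11 = 2048
So ceil(log2(1695)) = 11

bits = ceil(log2(1695)) = ceil(10.7271) = 11 bits


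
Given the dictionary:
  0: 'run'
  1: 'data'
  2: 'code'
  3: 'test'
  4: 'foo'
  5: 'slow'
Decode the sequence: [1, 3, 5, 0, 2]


Look up each index in the dictionary:
  1 -> 'data'
  3 -> 'test'
  5 -> 'slow'
  0 -> 'run'
  2 -> 'code'

Decoded: "data test slow run code"


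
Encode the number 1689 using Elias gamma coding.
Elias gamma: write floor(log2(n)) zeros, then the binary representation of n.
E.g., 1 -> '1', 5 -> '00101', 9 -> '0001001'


num_bits = floor(log2(1689)) + 1 = 11
leading_zeros = num_bits - 1 = 10
binary(1689) = 11010011001

Elias gamma(1689) = '0000000000' + '11010011001' = 000000000011010011001 (21 bits)


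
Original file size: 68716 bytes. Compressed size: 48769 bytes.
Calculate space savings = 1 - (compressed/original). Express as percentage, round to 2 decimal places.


ratio = compressed/original = 48769/68716 = 0.709718
savings = 1 - ratio = 1 - 0.709718 = 0.290282
as a percentage: 0.290282 * 100 = 29.03%

Space savings = 1 - 48769/68716 = 29.03%


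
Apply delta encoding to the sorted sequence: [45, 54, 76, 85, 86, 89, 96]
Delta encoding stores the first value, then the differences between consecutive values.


First value: 45
Deltas:
  54 - 45 = 9
  76 - 54 = 22
  85 - 76 = 9
  86 - 85 = 1
  89 - 86 = 3
  96 - 89 = 7


Delta encoded: [45, 9, 22, 9, 1, 3, 7]


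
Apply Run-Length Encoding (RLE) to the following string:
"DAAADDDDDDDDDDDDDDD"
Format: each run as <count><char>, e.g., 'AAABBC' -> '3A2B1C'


Scanning runs left to right:
  i=0: run of 'D' x 1 -> '1D'
  i=1: run of 'A' x 3 -> '3A'
  i=4: run of 'D' x 15 -> '15D'

RLE = 1D3A15D


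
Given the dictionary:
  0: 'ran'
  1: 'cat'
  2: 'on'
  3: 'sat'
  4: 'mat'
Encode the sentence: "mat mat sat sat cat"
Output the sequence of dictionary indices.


Look up each word in the dictionary:
  'mat' -> 4
  'mat' -> 4
  'sat' -> 3
  'sat' -> 3
  'cat' -> 1

Encoded: [4, 4, 3, 3, 1]
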